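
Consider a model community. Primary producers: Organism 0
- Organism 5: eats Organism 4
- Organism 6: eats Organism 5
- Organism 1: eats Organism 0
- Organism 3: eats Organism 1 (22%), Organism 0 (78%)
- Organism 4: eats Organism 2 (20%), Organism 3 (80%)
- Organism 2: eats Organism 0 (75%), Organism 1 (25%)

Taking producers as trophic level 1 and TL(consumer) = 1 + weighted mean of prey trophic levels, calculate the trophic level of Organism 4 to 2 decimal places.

Organism 1: 1 + 1 = 2
Organism 2: 1 + (0.75×1 + 0.25×2) = 2.25
Organism 3: 1 + (0.22×2 + 0.78×1) = 2.22
Organism 4: 1 + (0.2×2.25 + 0.8×2.22) = 3.226
Organism 5: 1 + 3.226 = 4.226
Organism 6: 1 + 4.226 = 5.226

3.23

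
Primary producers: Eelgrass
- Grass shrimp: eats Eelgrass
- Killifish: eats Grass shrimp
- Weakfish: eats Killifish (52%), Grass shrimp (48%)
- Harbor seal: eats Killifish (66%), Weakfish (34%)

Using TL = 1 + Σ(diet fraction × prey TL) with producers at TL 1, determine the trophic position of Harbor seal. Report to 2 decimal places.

4.18

Grass shrimp: 1 + 1 = 2
Killifish: 1 + 2 = 3
Weakfish: 1 + (0.52×3 + 0.48×2) = 3.52
Harbor seal: 1 + (0.66×3 + 0.34×3.52) = 4.1768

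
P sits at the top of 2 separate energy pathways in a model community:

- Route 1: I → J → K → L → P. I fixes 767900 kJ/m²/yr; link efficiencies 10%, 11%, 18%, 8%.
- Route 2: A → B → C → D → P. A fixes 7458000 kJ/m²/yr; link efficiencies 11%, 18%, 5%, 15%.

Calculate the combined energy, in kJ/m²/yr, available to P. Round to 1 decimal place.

Route 1: 767900 × 0.1 × 0.11 × 0.18 × 0.08 = 121.63536 kJ/m²/yr
Route 2: 7458000 × 0.11 × 0.18 × 0.05 × 0.15 = 1107.513 kJ/m²/yr
Total at P: 121.63536 + 1107.513 = 1229.14836 kJ/m²/yr

1229.1 kJ/m²/yr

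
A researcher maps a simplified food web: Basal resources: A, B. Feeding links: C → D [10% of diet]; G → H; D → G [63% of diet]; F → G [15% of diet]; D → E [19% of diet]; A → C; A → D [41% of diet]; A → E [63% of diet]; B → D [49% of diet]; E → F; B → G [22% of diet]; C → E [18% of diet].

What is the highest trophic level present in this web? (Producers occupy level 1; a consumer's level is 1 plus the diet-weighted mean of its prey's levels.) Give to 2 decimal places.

C: 1 + 1 = 2
D: 1 + (0.49×1 + 0.1×2 + 0.41×1) = 2.1
E: 1 + (0.19×2.1 + 0.63×1 + 0.18×2) = 2.389
F: 1 + 2.389 = 3.389
G: 1 + (0.15×3.389 + 0.22×1 + 0.63×2.1) = 3.05135
H: 1 + 3.05135 = 4.05135

4.05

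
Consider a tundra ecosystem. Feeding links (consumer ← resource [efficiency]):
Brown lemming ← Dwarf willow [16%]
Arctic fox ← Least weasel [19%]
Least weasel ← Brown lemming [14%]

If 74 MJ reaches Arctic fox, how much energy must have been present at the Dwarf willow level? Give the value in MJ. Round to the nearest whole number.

Cumulative transfer efficiency: 0.16 × 0.14 × 0.19 = 0.004256
Dwarf willow energy = 74 / 0.004256 = 17387 MJ

17387 MJ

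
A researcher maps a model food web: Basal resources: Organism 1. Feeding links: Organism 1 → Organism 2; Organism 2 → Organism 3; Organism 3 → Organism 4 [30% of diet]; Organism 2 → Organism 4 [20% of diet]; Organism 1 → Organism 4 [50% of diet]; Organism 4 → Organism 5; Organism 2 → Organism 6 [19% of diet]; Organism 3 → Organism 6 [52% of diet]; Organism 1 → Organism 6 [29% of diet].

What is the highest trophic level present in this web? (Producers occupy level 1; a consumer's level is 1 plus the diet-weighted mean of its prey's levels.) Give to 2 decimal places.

Organism 2: 1 + 1 = 2
Organism 3: 1 + 2 = 3
Organism 4: 1 + (0.3×3 + 0.2×2 + 0.5×1) = 2.8
Organism 5: 1 + 2.8 = 3.8
Organism 6: 1 + (0.19×2 + 0.52×3 + 0.29×1) = 3.23

3.80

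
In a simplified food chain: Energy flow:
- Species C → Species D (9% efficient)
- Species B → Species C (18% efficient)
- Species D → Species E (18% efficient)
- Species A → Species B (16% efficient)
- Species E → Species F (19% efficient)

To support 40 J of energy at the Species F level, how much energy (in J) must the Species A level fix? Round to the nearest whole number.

Cumulative transfer efficiency: 0.16 × 0.18 × 0.09 × 0.18 × 0.19 = 0.0000886464
Species A energy = 40 / 0.0000886464 = 451231 J

451231 J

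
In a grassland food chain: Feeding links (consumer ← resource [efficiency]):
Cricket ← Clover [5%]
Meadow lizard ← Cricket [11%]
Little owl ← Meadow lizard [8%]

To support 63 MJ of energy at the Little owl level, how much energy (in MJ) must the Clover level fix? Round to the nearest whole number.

143182 MJ

Cumulative transfer efficiency: 0.05 × 0.11 × 0.08 = 0.00044
Clover energy = 63 / 0.00044 = 143182 MJ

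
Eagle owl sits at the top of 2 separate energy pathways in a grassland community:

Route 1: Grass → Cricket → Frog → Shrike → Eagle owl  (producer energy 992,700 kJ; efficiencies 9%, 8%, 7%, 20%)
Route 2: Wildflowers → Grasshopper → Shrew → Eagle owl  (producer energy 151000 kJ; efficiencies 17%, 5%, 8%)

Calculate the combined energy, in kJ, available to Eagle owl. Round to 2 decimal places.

202.74 kJ

Route 1: 992700 × 0.09 × 0.08 × 0.07 × 0.2 = 100.06416 kJ
Route 2: 151000 × 0.17 × 0.05 × 0.08 = 102.68 kJ
Total at Eagle owl: 100.06416 + 102.68 = 202.74416 kJ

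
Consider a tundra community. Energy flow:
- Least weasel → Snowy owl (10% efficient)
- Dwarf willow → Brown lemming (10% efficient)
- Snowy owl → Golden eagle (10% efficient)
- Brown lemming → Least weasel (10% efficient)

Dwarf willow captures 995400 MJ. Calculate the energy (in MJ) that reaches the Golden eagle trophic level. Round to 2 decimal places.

Brown lemming: 995400 × 0.1 = 99540 MJ
Least weasel: 99540 × 0.1 = 9954 MJ
Snowy owl: 9954 × 0.1 = 995.4 MJ
Golden eagle: 995.4 × 0.1 = 99.54 MJ

99.54 MJ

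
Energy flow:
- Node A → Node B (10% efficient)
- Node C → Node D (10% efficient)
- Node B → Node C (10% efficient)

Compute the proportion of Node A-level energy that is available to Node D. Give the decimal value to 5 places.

Product of link efficiencies: 0.1 × 0.1 × 0.1 = 0.001

0.00100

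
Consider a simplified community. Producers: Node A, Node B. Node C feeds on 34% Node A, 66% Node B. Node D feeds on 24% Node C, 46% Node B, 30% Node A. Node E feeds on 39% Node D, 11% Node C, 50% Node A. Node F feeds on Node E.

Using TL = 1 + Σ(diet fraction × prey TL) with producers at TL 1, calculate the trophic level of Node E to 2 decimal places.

Node C: 1 + (0.34×1 + 0.66×1) = 2
Node D: 1 + (0.24×2 + 0.46×1 + 0.3×1) = 2.24
Node E: 1 + (0.39×2.24 + 0.11×2 + 0.5×1) = 2.5936
Node F: 1 + 2.5936 = 3.5936

2.59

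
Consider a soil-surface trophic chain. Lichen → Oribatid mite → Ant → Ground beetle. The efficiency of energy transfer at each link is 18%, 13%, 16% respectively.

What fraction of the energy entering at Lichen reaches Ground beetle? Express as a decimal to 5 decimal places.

0.00374

Product of link efficiencies: 0.18 × 0.13 × 0.16 = 0.003744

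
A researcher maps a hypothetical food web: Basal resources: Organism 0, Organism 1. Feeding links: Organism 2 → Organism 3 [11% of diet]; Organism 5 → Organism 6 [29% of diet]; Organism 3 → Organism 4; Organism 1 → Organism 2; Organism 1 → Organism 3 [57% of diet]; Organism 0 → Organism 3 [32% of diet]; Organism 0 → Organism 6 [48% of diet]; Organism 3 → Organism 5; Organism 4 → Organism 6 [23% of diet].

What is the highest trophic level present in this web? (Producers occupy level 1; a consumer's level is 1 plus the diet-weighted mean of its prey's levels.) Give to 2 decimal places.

Organism 2: 1 + 1 = 2
Organism 3: 1 + (0.11×2 + 0.32×1 + 0.57×1) = 2.11
Organism 4: 1 + 2.11 = 3.11
Organism 5: 1 + 2.11 = 3.11
Organism 6: 1 + (0.23×3.11 + 0.48×1 + 0.29×3.11) = 3.0972

3.11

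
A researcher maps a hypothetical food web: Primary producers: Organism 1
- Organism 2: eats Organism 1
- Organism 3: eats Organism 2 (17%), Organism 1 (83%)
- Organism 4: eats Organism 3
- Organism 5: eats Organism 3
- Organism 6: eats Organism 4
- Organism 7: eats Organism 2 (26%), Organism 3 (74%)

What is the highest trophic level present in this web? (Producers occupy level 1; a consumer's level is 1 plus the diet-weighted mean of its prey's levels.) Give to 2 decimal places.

Organism 2: 1 + 1 = 2
Organism 3: 1 + (0.17×2 + 0.83×1) = 2.17
Organism 4: 1 + 2.17 = 3.17
Organism 5: 1 + 2.17 = 3.17
Organism 6: 1 + 3.17 = 4.17
Organism 7: 1 + (0.26×2 + 0.74×2.17) = 3.1258

4.17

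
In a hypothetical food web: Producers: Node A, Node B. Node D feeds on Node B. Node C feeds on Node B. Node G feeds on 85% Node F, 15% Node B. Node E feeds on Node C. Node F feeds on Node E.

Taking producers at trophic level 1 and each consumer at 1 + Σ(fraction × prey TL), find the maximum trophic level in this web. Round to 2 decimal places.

Node C: 1 + 1 = 2
Node D: 1 + 1 = 2
Node E: 1 + 2 = 3
Node F: 1 + 3 = 4
Node G: 1 + (0.85×4 + 0.15×1) = 4.55

4.55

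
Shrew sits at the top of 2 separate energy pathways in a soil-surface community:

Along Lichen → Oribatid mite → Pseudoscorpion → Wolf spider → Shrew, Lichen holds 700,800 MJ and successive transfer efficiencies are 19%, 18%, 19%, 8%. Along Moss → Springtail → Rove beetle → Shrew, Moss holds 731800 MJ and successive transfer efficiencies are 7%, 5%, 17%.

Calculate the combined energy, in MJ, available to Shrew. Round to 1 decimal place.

Via Lichen: 700800 × 0.19 × 0.18 × 0.19 × 0.08 = 364.303872 MJ
Via Moss: 731800 × 0.07 × 0.05 × 0.17 = 435.421 MJ
Total at Shrew: 364.303872 + 435.421 = 799.724872 MJ

799.7 MJ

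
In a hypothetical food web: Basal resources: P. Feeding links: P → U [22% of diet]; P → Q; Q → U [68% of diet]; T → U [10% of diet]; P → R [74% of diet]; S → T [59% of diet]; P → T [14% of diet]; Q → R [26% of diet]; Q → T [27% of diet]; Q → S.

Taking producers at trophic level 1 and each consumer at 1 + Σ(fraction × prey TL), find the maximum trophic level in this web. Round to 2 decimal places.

Q: 1 + 1 = 2
R: 1 + (0.74×1 + 0.26×2) = 2.26
S: 1 + 2 = 3
T: 1 + (0.59×3 + 0.14×1 + 0.27×2) = 3.45
U: 1 + (0.1×3.45 + 0.68×2 + 0.22×1) = 2.925

3.45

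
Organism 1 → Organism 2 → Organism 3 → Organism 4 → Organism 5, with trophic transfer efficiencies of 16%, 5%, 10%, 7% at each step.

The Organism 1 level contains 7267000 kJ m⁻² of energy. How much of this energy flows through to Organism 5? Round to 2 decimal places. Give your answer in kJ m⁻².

406.95 kJ m⁻²

Organism 2: 7267000 × 0.16 = 1162720 kJ m⁻²
Organism 3: 1162720 × 0.05 = 58136 kJ m⁻²
Organism 4: 58136 × 0.1 = 5813.6 kJ m⁻²
Organism 5: 5813.6 × 0.07 = 406.952 kJ m⁻²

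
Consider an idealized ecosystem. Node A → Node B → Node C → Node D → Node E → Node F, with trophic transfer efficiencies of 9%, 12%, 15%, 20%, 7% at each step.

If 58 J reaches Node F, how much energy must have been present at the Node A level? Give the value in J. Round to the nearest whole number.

Cumulative transfer efficiency: 0.09 × 0.12 × 0.15 × 0.2 × 0.07 = 0.00002268
Node A energy = 58 / 0.00002268 = 2557319 J

2557319 J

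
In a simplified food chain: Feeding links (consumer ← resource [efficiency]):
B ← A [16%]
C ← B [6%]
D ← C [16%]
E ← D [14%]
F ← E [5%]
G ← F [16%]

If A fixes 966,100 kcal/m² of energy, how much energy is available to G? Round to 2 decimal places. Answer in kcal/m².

B: 966100 × 0.16 = 154576 kcal/m²
C: 154576 × 0.06 = 9274.56 kcal/m²
D: 9274.56 × 0.16 = 1483.9296 kcal/m²
E: 1483.9296 × 0.14 = 207.750144 kcal/m²
F: 207.750144 × 0.05 = 10.3875072 kcal/m²
G: 10.3875072 × 0.16 = 1.662001152 kcal/m²

1.66 kcal/m²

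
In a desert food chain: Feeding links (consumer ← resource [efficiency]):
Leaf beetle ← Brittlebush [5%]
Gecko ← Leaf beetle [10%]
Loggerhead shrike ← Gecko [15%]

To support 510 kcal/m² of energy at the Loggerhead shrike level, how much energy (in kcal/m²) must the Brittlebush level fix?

680000 kcal/m²

Cumulative transfer efficiency: 0.05 × 0.1 × 0.15 = 0.00075
Brittlebush energy = 510 / 0.00075 = 680000 kcal/m²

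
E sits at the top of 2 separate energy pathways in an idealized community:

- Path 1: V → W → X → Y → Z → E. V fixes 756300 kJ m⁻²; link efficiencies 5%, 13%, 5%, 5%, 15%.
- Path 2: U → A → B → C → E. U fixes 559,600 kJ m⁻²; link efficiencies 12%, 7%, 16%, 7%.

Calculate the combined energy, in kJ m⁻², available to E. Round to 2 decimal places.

54.49 kJ m⁻²

Path 1: 756300 × 0.05 × 0.13 × 0.05 × 0.05 × 0.15 = 1.84348125 kJ m⁻²
Path 2: 559600 × 0.12 × 0.07 × 0.16 × 0.07 = 52.647168 kJ m⁻²
Total at E: 1.84348125 + 52.647168 = 54.49064925 kJ m⁻²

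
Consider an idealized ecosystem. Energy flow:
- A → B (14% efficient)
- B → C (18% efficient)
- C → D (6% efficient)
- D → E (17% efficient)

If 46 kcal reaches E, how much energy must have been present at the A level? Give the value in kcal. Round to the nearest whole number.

Cumulative transfer efficiency: 0.14 × 0.18 × 0.06 × 0.17 = 0.00025704
A energy = 46 / 0.00025704 = 178960 kcal

178960 kcal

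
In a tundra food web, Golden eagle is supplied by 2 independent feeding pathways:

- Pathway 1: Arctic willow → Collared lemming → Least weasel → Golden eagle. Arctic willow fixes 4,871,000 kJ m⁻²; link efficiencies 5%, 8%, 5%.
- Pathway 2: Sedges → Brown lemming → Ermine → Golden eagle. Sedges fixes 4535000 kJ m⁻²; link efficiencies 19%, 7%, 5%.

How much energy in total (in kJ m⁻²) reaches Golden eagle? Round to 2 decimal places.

3989.98 kJ m⁻²

Pathway 1: 4871000 × 0.05 × 0.08 × 0.05 = 974.2 kJ m⁻²
Pathway 2: 4535000 × 0.19 × 0.07 × 0.05 = 3015.775 kJ m⁻²
Total at Golden eagle: 974.2 + 3015.775 = 3989.975 kJ m⁻²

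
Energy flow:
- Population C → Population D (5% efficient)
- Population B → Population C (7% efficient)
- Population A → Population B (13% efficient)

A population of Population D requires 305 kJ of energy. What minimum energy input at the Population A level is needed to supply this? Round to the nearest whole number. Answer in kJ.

Cumulative transfer efficiency: 0.13 × 0.07 × 0.05 = 0.000455
Population A energy = 305 / 0.000455 = 670330 kJ

670330 kJ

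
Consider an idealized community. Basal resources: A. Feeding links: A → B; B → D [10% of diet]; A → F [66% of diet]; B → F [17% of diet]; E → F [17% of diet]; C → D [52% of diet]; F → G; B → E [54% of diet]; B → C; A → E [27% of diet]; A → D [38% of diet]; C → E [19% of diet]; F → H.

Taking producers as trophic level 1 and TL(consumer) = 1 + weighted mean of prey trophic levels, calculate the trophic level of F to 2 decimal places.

B: 1 + 1 = 2
C: 1 + 2 = 3
D: 1 + (0.38×1 + 0.1×2 + 0.52×3) = 3.14
E: 1 + (0.19×3 + 0.27×1 + 0.54×2) = 2.92
F: 1 + (0.17×2 + 0.17×2.92 + 0.66×1) = 2.4964
G: 1 + 2.4964 = 3.4964
H: 1 + 2.4964 = 3.4964

2.50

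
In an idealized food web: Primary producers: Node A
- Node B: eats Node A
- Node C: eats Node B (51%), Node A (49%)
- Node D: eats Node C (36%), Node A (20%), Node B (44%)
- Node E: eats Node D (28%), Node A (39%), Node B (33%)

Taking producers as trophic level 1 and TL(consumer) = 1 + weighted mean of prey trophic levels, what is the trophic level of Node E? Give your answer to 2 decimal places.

Node B: 1 + 1 = 2
Node C: 1 + (0.51×2 + 0.49×1) = 2.51
Node D: 1 + (0.36×2.51 + 0.2×1 + 0.44×2) = 2.9836
Node E: 1 + (0.28×2.9836 + 0.39×1 + 0.33×2) = 2.885408

2.89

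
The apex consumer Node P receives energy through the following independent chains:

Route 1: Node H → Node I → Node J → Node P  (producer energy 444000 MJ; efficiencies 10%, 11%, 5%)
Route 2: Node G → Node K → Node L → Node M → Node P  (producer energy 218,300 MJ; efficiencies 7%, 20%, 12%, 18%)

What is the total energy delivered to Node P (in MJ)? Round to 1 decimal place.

310.2 MJ

Route 1: 444000 × 0.1 × 0.11 × 0.05 = 244.2 MJ
Route 2: 218300 × 0.07 × 0.2 × 0.12 × 0.18 = 66.01392 MJ
Total at Node P: 244.2 + 66.01392 = 310.21392 MJ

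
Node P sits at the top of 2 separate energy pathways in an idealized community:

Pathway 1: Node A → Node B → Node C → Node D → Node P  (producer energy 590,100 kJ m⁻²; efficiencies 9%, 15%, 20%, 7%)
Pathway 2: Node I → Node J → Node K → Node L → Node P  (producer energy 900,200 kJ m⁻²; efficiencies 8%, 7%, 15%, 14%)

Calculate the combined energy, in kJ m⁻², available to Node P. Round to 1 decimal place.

217.4 kJ m⁻²

Pathway 1: 590100 × 0.09 × 0.15 × 0.2 × 0.07 = 111.5289 kJ m⁻²
Pathway 2: 900200 × 0.08 × 0.07 × 0.15 × 0.14 = 105.86352 kJ m⁻²
Total at Node P: 111.5289 + 105.86352 = 217.39242 kJ m⁻²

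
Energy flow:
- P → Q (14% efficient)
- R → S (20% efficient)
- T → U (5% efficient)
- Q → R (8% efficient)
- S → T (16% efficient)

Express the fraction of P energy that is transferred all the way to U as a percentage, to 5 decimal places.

0.00179%

Product of link efficiencies: 0.14 × 0.08 × 0.2 × 0.16 × 0.05 = 0.00001792
As a percentage: 0.00001792 × 100 = 0.00179%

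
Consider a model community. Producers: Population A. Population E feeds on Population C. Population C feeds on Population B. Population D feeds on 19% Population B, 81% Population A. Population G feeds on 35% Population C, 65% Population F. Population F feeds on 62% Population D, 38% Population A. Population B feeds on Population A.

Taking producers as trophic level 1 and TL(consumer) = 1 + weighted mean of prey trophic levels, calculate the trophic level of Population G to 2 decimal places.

3.83

Population B: 1 + 1 = 2
Population C: 1 + 2 = 3
Population D: 1 + (0.19×2 + 0.81×1) = 2.19
Population E: 1 + 3 = 4
Population F: 1 + (0.62×2.19 + 0.38×1) = 2.7378
Population G: 1 + (0.35×3 + 0.65×2.7378) = 3.82957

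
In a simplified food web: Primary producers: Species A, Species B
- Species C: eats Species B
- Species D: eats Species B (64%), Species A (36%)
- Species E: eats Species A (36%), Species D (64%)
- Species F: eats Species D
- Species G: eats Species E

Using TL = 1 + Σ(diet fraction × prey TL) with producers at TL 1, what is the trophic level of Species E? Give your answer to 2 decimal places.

2.64

Species C: 1 + 1 = 2
Species D: 1 + (0.64×1 + 0.36×1) = 2
Species E: 1 + (0.36×1 + 0.64×2) = 2.64
Species F: 1 + 2 = 3
Species G: 1 + 2.64 = 3.64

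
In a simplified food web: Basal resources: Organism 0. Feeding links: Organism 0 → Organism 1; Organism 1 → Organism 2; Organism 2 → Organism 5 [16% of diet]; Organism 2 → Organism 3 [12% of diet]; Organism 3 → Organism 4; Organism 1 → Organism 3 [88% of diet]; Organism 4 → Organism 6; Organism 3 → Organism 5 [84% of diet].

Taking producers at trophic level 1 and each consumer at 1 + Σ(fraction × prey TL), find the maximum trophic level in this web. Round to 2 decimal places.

Organism 1: 1 + 1 = 2
Organism 2: 1 + 2 = 3
Organism 3: 1 + (0.12×3 + 0.88×2) = 3.12
Organism 4: 1 + 3.12 = 4.12
Organism 5: 1 + (0.16×3 + 0.84×3.12) = 4.1008
Organism 6: 1 + 4.12 = 5.12

5.12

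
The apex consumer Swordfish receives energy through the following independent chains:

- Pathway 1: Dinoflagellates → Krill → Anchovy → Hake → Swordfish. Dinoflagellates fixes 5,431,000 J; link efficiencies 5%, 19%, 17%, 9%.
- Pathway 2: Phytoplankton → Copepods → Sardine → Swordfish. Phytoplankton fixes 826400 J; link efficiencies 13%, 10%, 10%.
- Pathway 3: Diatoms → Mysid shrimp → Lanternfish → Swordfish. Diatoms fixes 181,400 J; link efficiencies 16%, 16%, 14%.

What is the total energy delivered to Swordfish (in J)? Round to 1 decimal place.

Pathway 1: 5431000 × 0.05 × 0.19 × 0.17 × 0.09 = 789.39585 J
Pathway 2: 826400 × 0.13 × 0.1 × 0.1 = 1074.32 J
Pathway 3: 181400 × 0.16 × 0.16 × 0.14 = 650.1376 J
Total at Swordfish: 789.39585 + 1074.32 + 650.1376 = 2513.85345 J

2513.9 J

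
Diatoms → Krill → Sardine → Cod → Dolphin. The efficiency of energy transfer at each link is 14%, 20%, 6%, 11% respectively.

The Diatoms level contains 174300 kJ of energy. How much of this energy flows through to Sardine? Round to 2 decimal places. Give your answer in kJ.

4880.40 kJ

Krill: 174300 × 0.14 = 24402 kJ
Sardine: 24402 × 0.2 = 4880.4 kJ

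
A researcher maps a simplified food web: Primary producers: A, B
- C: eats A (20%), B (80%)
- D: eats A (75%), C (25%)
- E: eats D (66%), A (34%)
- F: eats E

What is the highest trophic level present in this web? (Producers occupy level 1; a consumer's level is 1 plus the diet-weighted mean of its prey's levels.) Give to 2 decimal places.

C: 1 + (0.2×1 + 0.8×1) = 2
D: 1 + (0.75×1 + 0.25×2) = 2.25
E: 1 + (0.66×2.25 + 0.34×1) = 2.825
F: 1 + 2.825 = 3.825

3.83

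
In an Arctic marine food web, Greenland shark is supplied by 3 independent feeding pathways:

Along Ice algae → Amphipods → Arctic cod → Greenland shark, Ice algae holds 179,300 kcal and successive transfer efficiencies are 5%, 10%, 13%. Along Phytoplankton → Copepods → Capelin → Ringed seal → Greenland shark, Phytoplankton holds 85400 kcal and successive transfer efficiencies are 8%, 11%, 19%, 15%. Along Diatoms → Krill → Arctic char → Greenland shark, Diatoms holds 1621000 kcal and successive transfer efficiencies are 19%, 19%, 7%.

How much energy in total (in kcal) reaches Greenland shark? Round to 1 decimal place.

4234.2 kcal

Via Ice algae: 179300 × 0.05 × 0.1 × 0.13 = 116.545 kcal
Via Phytoplankton: 85400 × 0.08 × 0.11 × 0.19 × 0.15 = 21.41832 kcal
Via Diatoms: 1621000 × 0.19 × 0.19 × 0.07 = 4096.267 kcal
Total at Greenland shark: 116.545 + 21.41832 + 4096.267 = 4234.23032 kcal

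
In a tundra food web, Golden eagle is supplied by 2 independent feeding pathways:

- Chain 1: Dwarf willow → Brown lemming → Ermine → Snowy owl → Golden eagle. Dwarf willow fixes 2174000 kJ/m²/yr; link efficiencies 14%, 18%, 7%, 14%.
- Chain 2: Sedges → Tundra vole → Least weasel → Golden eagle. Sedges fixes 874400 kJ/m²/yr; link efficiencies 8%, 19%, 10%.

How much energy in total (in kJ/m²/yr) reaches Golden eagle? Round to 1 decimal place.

Chain 1: 2174000 × 0.14 × 0.18 × 0.07 × 0.14 = 536.89104 kJ/m²/yr
Chain 2: 874400 × 0.08 × 0.19 × 0.1 = 1329.088 kJ/m²/yr
Total at Golden eagle: 536.89104 + 1329.088 = 1865.97904 kJ/m²/yr

1866.0 kJ/m²/yr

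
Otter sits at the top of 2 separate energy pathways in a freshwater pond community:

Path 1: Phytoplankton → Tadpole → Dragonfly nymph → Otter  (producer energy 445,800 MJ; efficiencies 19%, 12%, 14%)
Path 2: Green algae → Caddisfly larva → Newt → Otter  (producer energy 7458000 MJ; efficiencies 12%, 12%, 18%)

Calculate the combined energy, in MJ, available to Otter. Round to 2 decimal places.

Path 1: 445800 × 0.19 × 0.12 × 0.14 = 1422.9936 MJ
Path 2: 7458000 × 0.12 × 0.12 × 0.18 = 19331.136 MJ
Total at Otter: 1422.9936 + 19331.136 = 20754.1296 MJ

20754.13 MJ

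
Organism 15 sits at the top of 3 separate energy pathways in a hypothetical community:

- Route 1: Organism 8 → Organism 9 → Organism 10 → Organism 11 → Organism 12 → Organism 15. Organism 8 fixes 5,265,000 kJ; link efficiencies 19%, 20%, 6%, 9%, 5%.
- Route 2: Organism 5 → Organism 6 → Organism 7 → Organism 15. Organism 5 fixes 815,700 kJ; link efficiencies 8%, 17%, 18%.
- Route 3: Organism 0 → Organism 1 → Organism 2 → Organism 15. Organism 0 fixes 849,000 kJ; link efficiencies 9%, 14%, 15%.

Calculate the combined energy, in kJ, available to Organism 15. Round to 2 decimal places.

3655.46 kJ

Route 1: 5265000 × 0.19 × 0.2 × 0.06 × 0.09 × 0.05 = 54.0189 kJ
Route 2: 815700 × 0.08 × 0.17 × 0.18 = 1996.8336 kJ
Route 3: 849000 × 0.09 × 0.14 × 0.15 = 1604.61 kJ
Total at Organism 15: 54.0189 + 1996.8336 + 1604.61 = 3655.4625 kJ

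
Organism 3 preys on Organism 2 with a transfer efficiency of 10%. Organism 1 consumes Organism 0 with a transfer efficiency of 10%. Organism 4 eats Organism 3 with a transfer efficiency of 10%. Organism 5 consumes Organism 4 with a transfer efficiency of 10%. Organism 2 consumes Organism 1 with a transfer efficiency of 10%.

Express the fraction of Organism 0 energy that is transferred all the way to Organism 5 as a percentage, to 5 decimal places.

0.00100%

Product of link efficiencies: 0.1 × 0.1 × 0.1 × 0.1 × 0.1 = 0.00001
As a percentage: 0.00001 × 100 = 0.00100%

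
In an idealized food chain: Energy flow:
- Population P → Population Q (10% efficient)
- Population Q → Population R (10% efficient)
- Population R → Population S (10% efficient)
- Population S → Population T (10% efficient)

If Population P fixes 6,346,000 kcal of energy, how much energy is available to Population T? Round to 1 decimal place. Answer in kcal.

Population Q: 6346000 × 0.1 = 634600 kcal
Population R: 634600 × 0.1 = 63460 kcal
Population S: 63460 × 0.1 = 6346 kcal
Population T: 6346 × 0.1 = 634.6 kcal

634.6 kcal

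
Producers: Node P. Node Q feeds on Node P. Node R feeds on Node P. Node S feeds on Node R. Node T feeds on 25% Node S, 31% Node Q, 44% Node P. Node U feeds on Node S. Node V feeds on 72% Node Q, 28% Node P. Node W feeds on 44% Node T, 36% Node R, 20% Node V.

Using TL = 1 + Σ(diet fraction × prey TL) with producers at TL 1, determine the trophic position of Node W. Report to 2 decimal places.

3.50

Node Q: 1 + 1 = 2
Node R: 1 + 1 = 2
Node S: 1 + 2 = 3
Node T: 1 + (0.25×3 + 0.31×2 + 0.44×1) = 2.81
Node U: 1 + 3 = 4
Node V: 1 + (0.72×2 + 0.28×1) = 2.72
Node W: 1 + (0.44×2.81 + 0.36×2 + 0.2×2.72) = 3.5004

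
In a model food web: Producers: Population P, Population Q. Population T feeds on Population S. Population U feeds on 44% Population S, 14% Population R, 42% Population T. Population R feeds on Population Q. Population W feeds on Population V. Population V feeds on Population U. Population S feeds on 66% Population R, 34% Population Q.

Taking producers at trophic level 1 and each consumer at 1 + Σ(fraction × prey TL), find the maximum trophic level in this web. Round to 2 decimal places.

Population R: 1 + 1 = 2
Population S: 1 + (0.66×2 + 0.34×1) = 2.66
Population T: 1 + 2.66 = 3.66
Population U: 1 + (0.44×2.66 + 0.14×2 + 0.42×3.66) = 3.9876
Population V: 1 + 3.9876 = 4.9876
Population W: 1 + 4.9876 = 5.9876

5.99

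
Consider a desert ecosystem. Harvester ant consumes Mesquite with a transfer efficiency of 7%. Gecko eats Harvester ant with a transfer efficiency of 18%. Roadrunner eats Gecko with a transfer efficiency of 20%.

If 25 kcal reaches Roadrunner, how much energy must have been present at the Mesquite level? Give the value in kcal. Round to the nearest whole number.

9921 kcal

Cumulative transfer efficiency: 0.07 × 0.18 × 0.2 = 0.00252
Mesquite energy = 25 / 0.00252 = 9921 kcal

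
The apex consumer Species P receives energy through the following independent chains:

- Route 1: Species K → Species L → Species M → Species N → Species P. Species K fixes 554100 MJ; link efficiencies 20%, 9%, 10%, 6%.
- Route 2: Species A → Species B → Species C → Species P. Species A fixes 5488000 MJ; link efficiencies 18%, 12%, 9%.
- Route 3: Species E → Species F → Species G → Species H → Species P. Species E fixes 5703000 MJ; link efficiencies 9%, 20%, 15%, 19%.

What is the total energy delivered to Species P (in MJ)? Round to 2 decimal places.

Route 1: 554100 × 0.2 × 0.09 × 0.1 × 0.06 = 59.8428 MJ
Route 2: 5488000 × 0.18 × 0.12 × 0.09 = 10668.672 MJ
Route 3: 5703000 × 0.09 × 0.2 × 0.15 × 0.19 = 2925.639 MJ
Total at Species P: 59.8428 + 10668.672 + 2925.639 = 13654.1538 MJ

13654.15 MJ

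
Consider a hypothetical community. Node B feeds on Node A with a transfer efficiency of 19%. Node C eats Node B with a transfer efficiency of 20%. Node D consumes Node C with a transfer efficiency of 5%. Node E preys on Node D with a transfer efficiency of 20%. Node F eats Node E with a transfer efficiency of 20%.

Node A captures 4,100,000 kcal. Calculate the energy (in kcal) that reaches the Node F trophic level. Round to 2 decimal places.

311.60 kcal

Node B: 4100000 × 0.19 = 779000 kcal
Node C: 779000 × 0.2 = 155800 kcal
Node D: 155800 × 0.05 = 7790 kcal
Node E: 7790 × 0.2 = 1558 kcal
Node F: 1558 × 0.2 = 311.6 kcal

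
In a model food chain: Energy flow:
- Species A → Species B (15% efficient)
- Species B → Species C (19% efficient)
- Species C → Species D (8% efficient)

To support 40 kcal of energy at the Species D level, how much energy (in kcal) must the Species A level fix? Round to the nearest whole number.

17544 kcal

Cumulative transfer efficiency: 0.15 × 0.19 × 0.08 = 0.00228
Species A energy = 40 / 0.00228 = 17544 kcal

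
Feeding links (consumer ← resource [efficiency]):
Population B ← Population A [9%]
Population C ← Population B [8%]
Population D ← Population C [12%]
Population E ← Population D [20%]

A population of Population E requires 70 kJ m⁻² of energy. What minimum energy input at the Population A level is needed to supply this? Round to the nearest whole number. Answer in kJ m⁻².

405093 kJ m⁻²

Cumulative transfer efficiency: 0.09 × 0.08 × 0.12 × 0.2 = 0.0001728
Population A energy = 70 / 0.0001728 = 405093 kJ m⁻²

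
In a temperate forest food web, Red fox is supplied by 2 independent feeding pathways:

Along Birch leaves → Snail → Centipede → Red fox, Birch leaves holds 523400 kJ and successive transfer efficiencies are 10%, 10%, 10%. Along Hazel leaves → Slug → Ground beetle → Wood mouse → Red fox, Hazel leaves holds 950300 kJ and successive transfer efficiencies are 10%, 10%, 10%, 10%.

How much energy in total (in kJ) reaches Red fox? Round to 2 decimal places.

Via Birch leaves: 523400 × 0.1 × 0.1 × 0.1 = 523.4 kJ
Via Hazel leaves: 950300 × 0.1 × 0.1 × 0.1 × 0.1 = 95.03 kJ
Total at Red fox: 523.4 + 95.03 = 618.43 kJ

618.43 kJ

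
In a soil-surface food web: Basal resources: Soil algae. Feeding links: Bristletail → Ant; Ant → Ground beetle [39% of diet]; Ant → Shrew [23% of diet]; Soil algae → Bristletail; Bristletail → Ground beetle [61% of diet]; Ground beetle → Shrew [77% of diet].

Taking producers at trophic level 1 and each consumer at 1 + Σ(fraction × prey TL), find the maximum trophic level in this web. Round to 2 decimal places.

Bristletail: 1 + 1 = 2
Ant: 1 + 2 = 3
Ground beetle: 1 + (0.61×2 + 0.39×3) = 3.39
Shrew: 1 + (0.77×3.39 + 0.23×3) = 4.3003

4.30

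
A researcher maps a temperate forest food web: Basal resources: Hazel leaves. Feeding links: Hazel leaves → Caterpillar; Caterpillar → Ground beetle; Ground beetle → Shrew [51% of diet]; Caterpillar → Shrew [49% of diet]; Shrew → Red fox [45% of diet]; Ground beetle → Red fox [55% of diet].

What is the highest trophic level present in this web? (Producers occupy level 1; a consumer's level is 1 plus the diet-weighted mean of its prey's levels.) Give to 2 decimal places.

Caterpillar: 1 + 1 = 2
Ground beetle: 1 + 2 = 3
Shrew: 1 + (0.51×3 + 0.49×2) = 3.51
Red fox: 1 + (0.45×3.51 + 0.55×3) = 4.2295

4.23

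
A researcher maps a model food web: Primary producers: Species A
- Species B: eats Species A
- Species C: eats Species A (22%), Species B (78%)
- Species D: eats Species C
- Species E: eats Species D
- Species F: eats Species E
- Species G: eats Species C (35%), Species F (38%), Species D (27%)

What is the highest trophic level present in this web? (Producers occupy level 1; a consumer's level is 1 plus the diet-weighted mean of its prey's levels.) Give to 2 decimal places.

5.78

Species B: 1 + 1 = 2
Species C: 1 + (0.22×1 + 0.78×2) = 2.78
Species D: 1 + 2.78 = 3.78
Species E: 1 + 3.78 = 4.78
Species F: 1 + 4.78 = 5.78
Species G: 1 + (0.35×2.78 + 0.38×5.78 + 0.27×3.78) = 5.19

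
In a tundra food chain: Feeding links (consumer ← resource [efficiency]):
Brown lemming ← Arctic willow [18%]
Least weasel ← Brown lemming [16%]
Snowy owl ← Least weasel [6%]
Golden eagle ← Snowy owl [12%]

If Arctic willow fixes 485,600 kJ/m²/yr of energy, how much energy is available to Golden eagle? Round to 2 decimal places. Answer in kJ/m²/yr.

Brown lemming: 485600 × 0.18 = 87408 kJ/m²/yr
Least weasel: 87408 × 0.16 = 13985.28 kJ/m²/yr
Snowy owl: 13985.28 × 0.06 = 839.1168 kJ/m²/yr
Golden eagle: 839.1168 × 0.12 = 100.694016 kJ/m²/yr

100.69 kJ/m²/yr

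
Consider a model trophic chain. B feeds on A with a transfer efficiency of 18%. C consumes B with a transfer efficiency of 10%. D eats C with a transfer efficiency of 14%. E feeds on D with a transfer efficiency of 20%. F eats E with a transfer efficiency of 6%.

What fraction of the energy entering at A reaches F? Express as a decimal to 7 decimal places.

Product of link efficiencies: 0.18 × 0.1 × 0.14 × 0.2 × 0.06 = 0.00003024

0.0000302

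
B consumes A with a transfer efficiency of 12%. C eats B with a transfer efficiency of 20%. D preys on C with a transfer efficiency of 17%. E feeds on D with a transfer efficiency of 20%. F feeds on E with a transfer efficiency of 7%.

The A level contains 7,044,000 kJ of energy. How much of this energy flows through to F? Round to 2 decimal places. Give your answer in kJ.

B: 7044000 × 0.12 = 845280 kJ
C: 845280 × 0.2 = 169056 kJ
D: 169056 × 0.17 = 28739.52 kJ
E: 28739.52 × 0.2 = 5747.904 kJ
F: 5747.904 × 0.07 = 402.35328 kJ

402.35 kJ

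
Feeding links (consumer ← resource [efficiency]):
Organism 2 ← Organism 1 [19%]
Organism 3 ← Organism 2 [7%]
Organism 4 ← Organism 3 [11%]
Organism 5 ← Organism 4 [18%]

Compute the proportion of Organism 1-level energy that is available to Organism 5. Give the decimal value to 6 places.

Product of link efficiencies: 0.19 × 0.07 × 0.11 × 0.18 = 0.00026334

0.000263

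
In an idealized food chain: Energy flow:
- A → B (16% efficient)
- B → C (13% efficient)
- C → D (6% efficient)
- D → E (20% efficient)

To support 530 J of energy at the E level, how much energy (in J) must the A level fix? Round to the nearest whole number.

Cumulative transfer efficiency: 0.16 × 0.13 × 0.06 × 0.2 = 0.0002496
A energy = 530 / 0.0002496 = 2123397 J

2123397 J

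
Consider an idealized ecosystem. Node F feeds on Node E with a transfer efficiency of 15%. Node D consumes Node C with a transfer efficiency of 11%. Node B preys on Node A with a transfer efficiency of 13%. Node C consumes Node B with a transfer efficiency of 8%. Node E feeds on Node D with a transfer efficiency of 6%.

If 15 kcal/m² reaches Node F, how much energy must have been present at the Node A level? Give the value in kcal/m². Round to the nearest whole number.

1456876 kcal/m²

Cumulative transfer efficiency: 0.13 × 0.08 × 0.11 × 0.06 × 0.15 = 0.000010296
Node A energy = 15 / 0.000010296 = 1456876 kcal/m²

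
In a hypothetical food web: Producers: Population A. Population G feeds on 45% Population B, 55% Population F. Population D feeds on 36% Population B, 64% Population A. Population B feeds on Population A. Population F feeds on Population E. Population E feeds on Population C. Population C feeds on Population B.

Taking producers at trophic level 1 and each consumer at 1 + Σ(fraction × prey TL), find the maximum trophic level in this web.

Population B: 1 + 1 = 2
Population C: 1 + 2 = 3
Population D: 1 + (0.36×2 + 0.64×1) = 2.36
Population E: 1 + 3 = 4
Population F: 1 + 4 = 5
Population G: 1 + (0.45×2 + 0.55×5) = 4.65

5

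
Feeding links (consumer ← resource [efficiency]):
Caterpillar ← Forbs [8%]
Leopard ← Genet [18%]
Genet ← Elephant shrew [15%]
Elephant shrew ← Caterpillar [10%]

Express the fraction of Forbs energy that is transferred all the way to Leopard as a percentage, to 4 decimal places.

0.0216%

Product of link efficiencies: 0.08 × 0.1 × 0.15 × 0.18 = 0.000216
As a percentage: 0.000216 × 100 = 0.0216%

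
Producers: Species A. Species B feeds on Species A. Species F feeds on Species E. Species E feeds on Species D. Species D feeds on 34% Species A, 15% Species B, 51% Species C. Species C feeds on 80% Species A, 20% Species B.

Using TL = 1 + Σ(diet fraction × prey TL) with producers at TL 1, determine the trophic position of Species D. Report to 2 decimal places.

Species B: 1 + 1 = 2
Species C: 1 + (0.8×1 + 0.2×2) = 2.2
Species D: 1 + (0.34×1 + 0.15×2 + 0.51×2.2) = 2.762
Species E: 1 + 2.762 = 3.762
Species F: 1 + 3.762 = 4.762

2.76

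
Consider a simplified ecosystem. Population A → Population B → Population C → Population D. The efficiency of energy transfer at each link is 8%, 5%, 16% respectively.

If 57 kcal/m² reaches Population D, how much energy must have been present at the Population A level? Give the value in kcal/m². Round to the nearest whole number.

89063 kcal/m²

Cumulative transfer efficiency: 0.08 × 0.05 × 0.16 = 0.00064
Population A energy = 57 / 0.00064 = 89063 kcal/m²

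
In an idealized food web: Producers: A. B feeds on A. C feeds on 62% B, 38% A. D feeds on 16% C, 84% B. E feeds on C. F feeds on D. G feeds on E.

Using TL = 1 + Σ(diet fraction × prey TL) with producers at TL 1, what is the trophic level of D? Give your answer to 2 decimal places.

3.10

B: 1 + 1 = 2
C: 1 + (0.62×2 + 0.38×1) = 2.62
D: 1 + (0.16×2.62 + 0.84×2) = 3.0992
E: 1 + 2.62 = 3.62
F: 1 + 3.0992 = 4.0992
G: 1 + 3.62 = 4.62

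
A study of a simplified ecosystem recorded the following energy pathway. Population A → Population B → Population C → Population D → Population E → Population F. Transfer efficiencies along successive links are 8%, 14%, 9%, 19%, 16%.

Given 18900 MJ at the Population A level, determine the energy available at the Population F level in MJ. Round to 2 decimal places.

0.58 MJ

Population B: 18900 × 0.08 = 1512 MJ
Population C: 1512 × 0.14 = 211.68 MJ
Population D: 211.68 × 0.09 = 19.0512 MJ
Population E: 19.0512 × 0.19 = 3.619728 MJ
Population F: 3.619728 × 0.16 = 0.57915648 MJ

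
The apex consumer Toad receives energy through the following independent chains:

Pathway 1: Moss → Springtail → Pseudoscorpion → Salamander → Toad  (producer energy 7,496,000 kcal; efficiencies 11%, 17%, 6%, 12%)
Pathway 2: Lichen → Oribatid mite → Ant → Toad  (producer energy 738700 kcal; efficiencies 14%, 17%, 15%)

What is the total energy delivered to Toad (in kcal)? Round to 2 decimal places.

Pathway 1: 7496000 × 0.11 × 0.17 × 0.06 × 0.12 = 1009.26144 kcal
Pathway 2: 738700 × 0.14 × 0.17 × 0.15 = 2637.159 kcal
Total at Toad: 1009.26144 + 2637.159 = 3646.42044 kcal

3646.42 kcal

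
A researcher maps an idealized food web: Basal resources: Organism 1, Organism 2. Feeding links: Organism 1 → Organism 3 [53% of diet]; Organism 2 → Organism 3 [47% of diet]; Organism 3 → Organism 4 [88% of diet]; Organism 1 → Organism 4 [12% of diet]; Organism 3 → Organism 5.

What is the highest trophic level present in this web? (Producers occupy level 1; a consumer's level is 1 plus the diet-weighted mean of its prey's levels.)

Organism 3: 1 + (0.53×1 + 0.47×1) = 2
Organism 4: 1 + (0.88×2 + 0.12×1) = 2.88
Organism 5: 1 + 2 = 3

3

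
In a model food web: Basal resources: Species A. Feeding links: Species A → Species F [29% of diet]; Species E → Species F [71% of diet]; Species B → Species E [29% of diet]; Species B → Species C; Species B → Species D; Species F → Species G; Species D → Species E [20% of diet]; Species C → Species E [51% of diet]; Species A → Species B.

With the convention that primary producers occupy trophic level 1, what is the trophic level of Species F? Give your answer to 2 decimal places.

3.92

Species B: 1 + 1 = 2
Species C: 1 + 2 = 3
Species D: 1 + 2 = 3
Species E: 1 + (0.2×3 + 0.51×3 + 0.29×2) = 3.71
Species F: 1 + (0.29×1 + 0.71×3.71) = 3.9241
Species G: 1 + 3.9241 = 4.9241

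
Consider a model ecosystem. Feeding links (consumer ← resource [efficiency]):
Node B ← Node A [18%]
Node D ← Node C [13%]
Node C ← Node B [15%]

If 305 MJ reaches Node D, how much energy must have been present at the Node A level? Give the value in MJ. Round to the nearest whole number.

Cumulative transfer efficiency: 0.18 × 0.15 × 0.13 = 0.00351
Node A energy = 305 / 0.00351 = 86895 MJ

86895 MJ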